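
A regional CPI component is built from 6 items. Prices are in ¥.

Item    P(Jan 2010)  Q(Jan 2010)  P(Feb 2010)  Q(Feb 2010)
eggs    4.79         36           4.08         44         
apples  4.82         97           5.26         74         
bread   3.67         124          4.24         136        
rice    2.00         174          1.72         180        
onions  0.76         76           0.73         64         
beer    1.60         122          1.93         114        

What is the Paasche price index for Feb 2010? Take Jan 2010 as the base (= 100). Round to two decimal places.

103.87

Paasche price index uses current-period quantities as weights.
ΣP(Feb 2010)·Q(Feb 2010) = 4.08×44 + 5.26×74 + 4.24×136 + 1.72×180 + 0.73×64 + 1.93×114 = 179.52 + 389.24 + 576.64 + 309.6 + 46.72 + 220.02 = 1721.74
ΣP(Jan 2010)·Q(Feb 2010) = 4.79×44 + 4.82×74 + 3.67×136 + 2.00×180 + 0.76×64 + 1.60×114 = 210.76 + 356.68 + 499.12 + 360 + 48.64 + 182.4 = 1657.6
Index = 1721.74 / 1657.6 × 100 = 103.8694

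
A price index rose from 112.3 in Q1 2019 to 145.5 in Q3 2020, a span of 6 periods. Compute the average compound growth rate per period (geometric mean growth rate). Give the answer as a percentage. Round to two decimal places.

4.41%

Growth factor = (145.5/112.3)^(1/6) = (1.295637)^(1/6) = 1.044112
Growth rate = 1.044112 − 1 = 0.044112 = 4.4112%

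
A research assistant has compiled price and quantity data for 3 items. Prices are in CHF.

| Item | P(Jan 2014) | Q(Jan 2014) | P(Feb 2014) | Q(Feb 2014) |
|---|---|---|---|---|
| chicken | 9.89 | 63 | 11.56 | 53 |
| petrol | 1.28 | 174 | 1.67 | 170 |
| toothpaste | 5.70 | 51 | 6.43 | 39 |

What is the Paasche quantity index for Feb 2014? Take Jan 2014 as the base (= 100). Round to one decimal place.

Paasche quantity index uses current-period prices as weights.
ΣP(Feb 2014)·Q(Feb 2014) = 11.56×53 + 1.67×170 + 6.43×39 = 612.68 + 283.9 + 250.77 = 1147.35
ΣP(Feb 2014)·Q(Jan 2014) = 11.56×63 + 1.67×174 + 6.43×51 = 728.28 + 290.58 + 327.93 = 1346.79
Index = 1147.35 / 1346.79 × 100 = 85.1915

85.2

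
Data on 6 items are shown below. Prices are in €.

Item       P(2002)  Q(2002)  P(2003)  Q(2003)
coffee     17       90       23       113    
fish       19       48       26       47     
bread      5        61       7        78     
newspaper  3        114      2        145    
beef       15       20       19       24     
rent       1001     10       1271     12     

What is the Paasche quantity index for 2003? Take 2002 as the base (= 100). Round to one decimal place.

119.4

Paasche quantity index uses current-period prices as weights.
ΣP(2003)·Q(2003) = 23×113 + 26×47 + 7×78 + 2×145 + 19×24 + 1271×12 = 2599 + 1222 + 546 + 290 + 456 + 15252 = 20365
ΣP(2003)·Q(2002) = 23×90 + 26×48 + 7×61 + 2×114 + 19×20 + 1271×10 = 2070 + 1248 + 427 + 228 + 380 + 12710 = 17063
Index = 20365 / 17063 × 100 = 119.3518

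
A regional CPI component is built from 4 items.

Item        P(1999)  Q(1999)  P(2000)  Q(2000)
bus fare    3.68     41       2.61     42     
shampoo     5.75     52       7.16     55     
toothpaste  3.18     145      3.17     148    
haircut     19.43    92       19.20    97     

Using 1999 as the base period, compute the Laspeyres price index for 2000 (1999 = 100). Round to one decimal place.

Laspeyres price index uses base-period quantities as weights.
ΣP(2000)·Q(1999) = 2.61×41 + 7.16×52 + 3.17×145 + 19.20×92 = 107.01 + 372.32 + 459.65 + 1766.4 = 2705.38
ΣP(1999)·Q(1999) = 3.68×41 + 5.75×52 + 3.18×145 + 19.43×92 = 150.88 + 299 + 461.1 + 1787.56 = 2698.54
Index = 2705.38 / 2698.54 × 100 = 100.2535

100.3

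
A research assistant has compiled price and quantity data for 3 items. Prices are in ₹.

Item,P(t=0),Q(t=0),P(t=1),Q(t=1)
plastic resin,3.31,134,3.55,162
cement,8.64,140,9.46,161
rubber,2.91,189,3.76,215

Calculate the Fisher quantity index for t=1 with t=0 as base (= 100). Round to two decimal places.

115.82

Laspeyres component (base-period weights):
ΣP(t=0)Q(t=1) = 3.31×162 + 8.64×161 + 2.91×215 = 536.22 + 1391.04 + 625.65 = 2552.91
ΣP(t=0)Q(t=0) = 3.31×134 + 8.64×140 + 2.91×189 = 443.54 + 1209.6 + 549.99 = 2203.13
L = 2552.91 / 2203.13 × 100 = 115.8765
Paasche component (current-period weights):
ΣP(t=1)Q(t=1) = 3.55×162 + 9.46×161 + 3.76×215 = 575.1 + 1523.06 + 808.4 = 2906.56
ΣP(t=1)Q(t=0) = 3.55×134 + 9.46×140 + 3.76×189 = 475.7 + 1324.4 + 710.64 = 2510.74
P = 2906.56 / 2510.74 × 100 = 115.7651
Fisher = √(L × P) = √(115.8765 × 115.7651) = 115.8208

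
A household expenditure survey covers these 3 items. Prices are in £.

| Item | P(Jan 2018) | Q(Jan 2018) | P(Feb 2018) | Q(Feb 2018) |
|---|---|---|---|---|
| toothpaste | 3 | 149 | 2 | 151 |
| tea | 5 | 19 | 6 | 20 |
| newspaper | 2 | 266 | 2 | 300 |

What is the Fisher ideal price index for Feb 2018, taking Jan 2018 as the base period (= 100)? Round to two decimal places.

Laspeyres component (base-period weights):
ΣP(Feb 2018)Q(Jan 2018) = 2×149 + 6×19 + 2×266 = 298 + 114 + 532 = 944
ΣP(Jan 2018)Q(Jan 2018) = 3×149 + 5×19 + 2×266 = 447 + 95 + 532 = 1074
L = 944 / 1074 × 100 = 87.8957
Paasche component (current-period weights):
ΣP(Feb 2018)Q(Feb 2018) = 2×151 + 6×20 + 2×300 = 302 + 120 + 600 = 1022
ΣP(Jan 2018)Q(Feb 2018) = 3×151 + 5×20 + 2×300 = 453 + 100 + 600 = 1153
P = 1022 / 1153 × 100 = 88.6383
Fisher = √(L × P) = √(87.8957 × 88.6383) = 88.2662

88.27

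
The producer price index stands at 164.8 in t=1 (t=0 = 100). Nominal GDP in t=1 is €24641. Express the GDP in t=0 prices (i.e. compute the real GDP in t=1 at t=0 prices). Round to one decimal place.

14952.1

Real = Nominal ÷ (Index/100) = 24641 ÷ (164.8/100)
     = 24641 ÷ 1.648 = 14952.0631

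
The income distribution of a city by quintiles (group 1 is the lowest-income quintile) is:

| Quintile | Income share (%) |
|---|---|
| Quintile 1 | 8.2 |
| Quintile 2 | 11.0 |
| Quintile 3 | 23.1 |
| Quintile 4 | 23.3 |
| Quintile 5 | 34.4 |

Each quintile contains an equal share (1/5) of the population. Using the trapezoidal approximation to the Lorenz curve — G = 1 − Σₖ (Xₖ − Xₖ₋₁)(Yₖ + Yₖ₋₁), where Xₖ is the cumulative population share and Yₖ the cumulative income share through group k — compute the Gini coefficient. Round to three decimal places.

0.259

Cumulative income shares Yₖ: 0.0820, 0.1920, 0.4230, 0.6560, 1.0000
Σ (Xₖ−Xₖ₋₁)(Yₖ+Yₖ₋₁) = (1/5)(0.0820+0.0000) + (1/5)(0.1920+0.0820) + (1/5)(0.4230+0.1920) + (1/5)(0.6560+0.4230) + (1/5)(1.0000+0.6560)
  = 0.0164 + 0.0548 + 0.1230 + 0.2158 + 0.3312 = 0.7412
G = 1 − 0.7412 = 0.2588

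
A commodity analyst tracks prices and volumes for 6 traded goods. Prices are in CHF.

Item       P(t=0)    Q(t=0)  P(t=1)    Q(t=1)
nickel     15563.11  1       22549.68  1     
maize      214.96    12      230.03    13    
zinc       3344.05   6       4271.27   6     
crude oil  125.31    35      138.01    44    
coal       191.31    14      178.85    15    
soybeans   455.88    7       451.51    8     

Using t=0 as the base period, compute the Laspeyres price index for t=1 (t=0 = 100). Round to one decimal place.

126.8

Laspeyres price index uses base-period quantities as weights.
ΣP(t=1)·Q(t=0) = 22549.68×1 + 230.03×12 + 4271.27×6 + 138.01×35 + 178.85×14 + 451.51×7 = 22549.68 + 2760.36 + 25627.62 + 4830.35 + 2503.9 + 3160.57 = 61432.48
ΣP(t=0)·Q(t=0) = 15563.11×1 + 214.96×12 + 3344.05×6 + 125.31×35 + 191.31×14 + 455.88×7 = 15563.11 + 2579.52 + 20064.3 + 4385.85 + 2678.34 + 3191.16 = 48462.28
Index = 61432.48 / 48462.28 × 100 = 126.7635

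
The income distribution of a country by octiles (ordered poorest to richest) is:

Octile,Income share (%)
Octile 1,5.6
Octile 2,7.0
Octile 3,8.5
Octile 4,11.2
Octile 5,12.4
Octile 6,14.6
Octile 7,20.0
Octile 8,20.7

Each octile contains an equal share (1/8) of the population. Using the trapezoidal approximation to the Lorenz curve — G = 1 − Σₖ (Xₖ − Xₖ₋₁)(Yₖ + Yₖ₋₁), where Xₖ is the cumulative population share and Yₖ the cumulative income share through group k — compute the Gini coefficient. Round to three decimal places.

Cumulative income shares Yₖ: 0.0560, 0.1260, 0.2110, 0.3230, 0.4470, 0.5930, 0.7930, 1.0000
Σ (Xₖ−Xₖ₋₁)(Yₖ+Yₖ₋₁) = (1/8)(0.0560+0.0000) + (1/8)(0.1260+0.0560) + (1/8)(0.2110+0.1260) + (1/8)(0.3230+0.2110) + (1/8)(0.4470+0.3230) + (1/8)(0.5930+0.4470) + (1/8)(0.7930+0.5930) + (1/8)(1.0000+0.7930)
  = 0.0070 + 0.0227 + 0.0421 + 0.0668 + 0.0963 + 0.1300 + 0.1732 + 0.2241 = 0.7622
G = 1 − 0.7622 = 0.2378

0.238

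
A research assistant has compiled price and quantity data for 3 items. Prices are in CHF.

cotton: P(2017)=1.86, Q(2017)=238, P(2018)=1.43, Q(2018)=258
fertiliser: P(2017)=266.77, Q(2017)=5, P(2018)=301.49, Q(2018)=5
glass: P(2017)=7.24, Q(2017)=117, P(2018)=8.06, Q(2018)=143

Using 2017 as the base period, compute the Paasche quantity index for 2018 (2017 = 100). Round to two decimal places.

Paasche quantity index uses current-period prices as weights.
ΣP(2018)·Q(2018) = 1.43×258 + 301.49×5 + 8.06×143 = 368.94 + 1507.45 + 1152.58 = 3028.97
ΣP(2018)·Q(2017) = 1.43×238 + 301.49×5 + 8.06×117 = 340.34 + 1507.45 + 943.02 = 2790.81
Index = 3028.97 / 2790.81 × 100 = 108.5337

108.53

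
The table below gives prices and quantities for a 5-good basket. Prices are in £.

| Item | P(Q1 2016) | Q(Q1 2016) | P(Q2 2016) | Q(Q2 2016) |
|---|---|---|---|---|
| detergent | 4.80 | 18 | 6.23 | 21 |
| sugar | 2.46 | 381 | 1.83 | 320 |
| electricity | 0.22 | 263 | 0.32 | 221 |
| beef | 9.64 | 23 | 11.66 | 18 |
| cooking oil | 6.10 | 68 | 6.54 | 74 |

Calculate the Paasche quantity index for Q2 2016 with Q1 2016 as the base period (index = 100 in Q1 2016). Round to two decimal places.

92.19

Paasche quantity index uses current-period prices as weights.
ΣP(Q2 2016)·Q(Q2 2016) = 6.23×21 + 1.83×320 + 0.32×221 + 11.66×18 + 6.54×74 = 130.83 + 585.6 + 70.72 + 209.88 + 483.96 = 1480.99
ΣP(Q2 2016)·Q(Q1 2016) = 6.23×18 + 1.83×381 + 0.32×263 + 11.66×23 + 6.54×68 = 112.14 + 697.23 + 84.16 + 268.18 + 444.72 = 1606.43
Index = 1480.99 / 1606.43 × 100 = 92.1914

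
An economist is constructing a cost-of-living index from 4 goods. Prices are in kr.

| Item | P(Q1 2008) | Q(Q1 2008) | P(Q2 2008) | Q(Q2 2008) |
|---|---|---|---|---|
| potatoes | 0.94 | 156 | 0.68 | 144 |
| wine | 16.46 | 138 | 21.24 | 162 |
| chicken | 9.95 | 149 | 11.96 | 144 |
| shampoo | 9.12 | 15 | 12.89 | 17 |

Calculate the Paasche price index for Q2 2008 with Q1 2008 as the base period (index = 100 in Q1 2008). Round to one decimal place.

124.8

Paasche price index uses current-period quantities as weights.
ΣP(Q2 2008)·Q(Q2 2008) = 0.68×144 + 21.24×162 + 11.96×144 + 12.89×17 = 97.92 + 3440.88 + 1722.24 + 219.13 = 5480.17
ΣP(Q1 2008)·Q(Q2 2008) = 0.94×144 + 16.46×162 + 9.95×144 + 9.12×17 = 135.36 + 2666.52 + 1432.8 + 155.04 = 4389.72
Index = 5480.17 / 4389.72 × 100 = 124.8410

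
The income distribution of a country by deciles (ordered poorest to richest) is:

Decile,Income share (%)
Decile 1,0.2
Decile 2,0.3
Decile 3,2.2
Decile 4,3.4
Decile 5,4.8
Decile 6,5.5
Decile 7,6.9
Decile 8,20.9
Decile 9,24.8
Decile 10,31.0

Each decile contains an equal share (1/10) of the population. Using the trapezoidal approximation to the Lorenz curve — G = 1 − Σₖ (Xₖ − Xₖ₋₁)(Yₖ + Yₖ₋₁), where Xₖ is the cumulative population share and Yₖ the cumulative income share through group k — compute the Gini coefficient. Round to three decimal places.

Cumulative income shares Yₖ: 0.0020, 0.0050, 0.0270, 0.0610, 0.1090, 0.1640, 0.2330, 0.4420, 0.6900, 1.0000
Σ (Xₖ−Xₖ₋₁)(Yₖ+Yₖ₋₁) = (1/10)(0.0020+0.0000) + (1/10)(0.0050+0.0020) + (1/10)(0.0270+0.0050) + (1/10)(0.0610+0.0270) + (1/10)(0.1090+0.0610) + (1/10)(0.1640+0.1090) + (1/10)(0.2330+0.1640) + (1/10)(0.4420+0.2330) + (1/10)(0.6900+0.4420) + (1/10)(1.0000+0.6900)
  = 0.0002 + 0.0007 + 0.0032 + 0.0088 + 0.0170 + 0.0273 + 0.0397 + 0.0675 + 0.1132 + 0.1690 = 0.4466
G = 1 − 0.4466 = 0.5534

0.553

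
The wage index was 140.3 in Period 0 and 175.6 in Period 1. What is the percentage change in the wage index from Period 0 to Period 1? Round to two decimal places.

25.16%

Change = (175.6 − 140.3) / 140.3 × 100
       = 35.3 / 140.3 × 100 = 25.1604%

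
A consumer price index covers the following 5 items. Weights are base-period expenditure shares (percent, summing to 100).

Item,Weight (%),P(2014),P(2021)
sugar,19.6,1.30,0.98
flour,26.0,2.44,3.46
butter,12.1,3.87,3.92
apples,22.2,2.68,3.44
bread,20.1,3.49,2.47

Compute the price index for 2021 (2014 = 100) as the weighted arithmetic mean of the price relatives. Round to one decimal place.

sugar: 19.6 × (0.98/1.30) = 19.6 × 0.753846 = 14.7754
flour: 26.0 × (3.46/2.44) = 26.0 × 1.418033 = 36.8689
butter: 12.1 × (3.92/3.87) = 12.1 × 1.012920 = 12.2563
apples: 22.2 × (3.44/2.68) = 22.2 × 1.283582 = 28.4955
bread: 20.1 × (2.47/3.49) = 20.1 × 0.707736 = 14.2255
Index = Σ wᵢ·(p₁ᵢ/p₀ᵢ) = 14.7754 + 36.8689 + 12.2563 + 28.4955 + 14.2255 = 106.6216

106.6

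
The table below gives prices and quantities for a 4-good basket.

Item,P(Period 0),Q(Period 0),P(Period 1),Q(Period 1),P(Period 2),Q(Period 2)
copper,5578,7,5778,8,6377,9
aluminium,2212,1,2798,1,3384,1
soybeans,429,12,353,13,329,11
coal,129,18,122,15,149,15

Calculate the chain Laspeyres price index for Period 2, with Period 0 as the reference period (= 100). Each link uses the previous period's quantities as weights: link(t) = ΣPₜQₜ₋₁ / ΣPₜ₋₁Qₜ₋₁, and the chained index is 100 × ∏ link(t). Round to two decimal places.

112.01

Link Period 0→Period 1:
ΣP(Period 1)Q(Period 0) = 5778×7 + 2798×1 + 353×12 + 122×18 = 40446 + 2798 + 4236 + 2196 = 49676
ΣP(Period 0)Q(Period 0) = 5578×7 + 2212×1 + 429×12 + 129×18 = 39046 + 2212 + 5148 + 2322 = 48728
link = 49676/48728 = 1.019455
Link Period 1→Period 2:
ΣP(Period 2)Q(Period 1) = 6377×8 + 3384×1 + 329×13 + 149×15 = 51016 + 3384 + 4277 + 2235 = 60912
ΣP(Period 1)Q(Period 1) = 5778×8 + 2798×1 + 353×13 + 122×15 = 46224 + 2798 + 4589 + 1830 = 55441
link = 60912/55441 = 1.098681
Chained index = 100 × 1.019455 × 1.098681 = 112.0056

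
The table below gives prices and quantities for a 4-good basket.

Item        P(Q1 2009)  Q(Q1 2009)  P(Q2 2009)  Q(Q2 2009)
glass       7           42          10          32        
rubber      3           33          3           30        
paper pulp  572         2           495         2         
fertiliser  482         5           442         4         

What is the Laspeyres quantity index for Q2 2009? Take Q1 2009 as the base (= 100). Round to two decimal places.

85.79

Laspeyres quantity index uses base-period prices as weights.
ΣP(Q1 2009)·Q(Q2 2009) = 7×32 + 3×30 + 572×2 + 482×4 = 224 + 90 + 1144 + 1928 = 3386
ΣP(Q1 2009)·Q(Q1 2009) = 7×42 + 3×33 + 572×2 + 482×5 = 294 + 99 + 1144 + 2410 = 3947
Index = 3386 / 3947 × 100 = 85.7867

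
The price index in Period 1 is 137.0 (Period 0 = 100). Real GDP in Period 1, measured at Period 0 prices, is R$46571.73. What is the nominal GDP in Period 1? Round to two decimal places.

Nominal = Real × (Index/100) = 46571.73 × (137.0/100)
        = 46571.73 × 1.370 = 63803.2701

63803.27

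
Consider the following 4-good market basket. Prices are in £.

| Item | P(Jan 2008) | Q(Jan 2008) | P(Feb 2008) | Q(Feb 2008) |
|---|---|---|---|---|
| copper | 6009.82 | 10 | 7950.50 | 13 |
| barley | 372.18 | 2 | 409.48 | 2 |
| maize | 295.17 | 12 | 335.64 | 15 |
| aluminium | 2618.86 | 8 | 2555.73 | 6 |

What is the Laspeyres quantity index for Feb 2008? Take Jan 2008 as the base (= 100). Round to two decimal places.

116.03

Laspeyres quantity index uses base-period prices as weights.
ΣP(Jan 2008)·Q(Feb 2008) = 6009.82×13 + 372.18×2 + 295.17×15 + 2618.86×6 = 78127.66 + 744.36 + 4427.55 + 15713.16 = 99012.73
ΣP(Jan 2008)·Q(Jan 2008) = 6009.82×10 + 372.18×2 + 295.17×12 + 2618.86×8 = 60098.2 + 744.36 + 3542.04 + 20950.88 = 85335.48
Index = 99012.73 / 85335.48 × 100 = 116.0276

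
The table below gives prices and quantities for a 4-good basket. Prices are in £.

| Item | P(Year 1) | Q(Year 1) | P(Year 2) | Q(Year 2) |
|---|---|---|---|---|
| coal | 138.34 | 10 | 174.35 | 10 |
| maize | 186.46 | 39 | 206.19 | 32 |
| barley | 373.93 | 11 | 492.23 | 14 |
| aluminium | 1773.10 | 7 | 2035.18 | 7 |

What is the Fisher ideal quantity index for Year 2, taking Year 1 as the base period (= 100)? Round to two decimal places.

Laspeyres component (base-period weights):
ΣP(Year 1)Q(Year 2) = 138.34×10 + 186.46×32 + 373.93×14 + 1773.10×7 = 1383.4 + 5966.72 + 5235.02 + 12411.7 = 24996.84
ΣP(Year 1)Q(Year 1) = 138.34×10 + 186.46×39 + 373.93×11 + 1773.10×7 = 1383.4 + 7271.94 + 4113.23 + 12411.7 = 25180.27
L = 24996.84 / 25180.27 × 100 = 99.2715
Paasche component (current-period weights):
ΣP(Year 2)Q(Year 2) = 174.35×10 + 206.19×32 + 492.23×14 + 2035.18×7 = 1743.5 + 6598.08 + 6891.22 + 14246.26 = 29479.06
ΣP(Year 2)Q(Year 1) = 174.35×10 + 206.19×39 + 492.23×11 + 2035.18×7 = 1743.5 + 8041.41 + 5414.53 + 14246.26 = 29445.7
P = 29479.06 / 29445.7 × 100 = 100.1133
Fisher = √(L × P) = √(99.2715 × 100.1133) = 99.6915

99.69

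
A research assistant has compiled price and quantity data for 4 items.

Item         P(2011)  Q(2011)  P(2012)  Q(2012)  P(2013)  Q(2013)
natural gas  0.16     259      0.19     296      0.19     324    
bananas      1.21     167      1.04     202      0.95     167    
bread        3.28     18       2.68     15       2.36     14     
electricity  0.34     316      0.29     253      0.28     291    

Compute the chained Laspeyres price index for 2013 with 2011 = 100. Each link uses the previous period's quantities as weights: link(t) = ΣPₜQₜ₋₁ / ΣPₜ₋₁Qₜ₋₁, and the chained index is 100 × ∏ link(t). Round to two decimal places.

Link 2011→2012:
ΣP(2012)Q(2011) = 0.19×259 + 1.04×167 + 2.68×18 + 0.29×316 = 49.21 + 173.68 + 48.24 + 91.64 = 362.77
ΣP(2011)Q(2011) = 0.16×259 + 1.21×167 + 3.28×18 + 0.34×316 = 41.44 + 202.07 + 59.04 + 107.44 = 409.99
link = 362.77/409.99 = 0.884826
Link 2012→2013:
ΣP(2013)Q(2012) = 0.19×296 + 0.95×202 + 2.36×15 + 0.28×253 = 56.24 + 191.9 + 35.4 + 70.84 = 354.38
ΣP(2012)Q(2012) = 0.19×296 + 1.04×202 + 2.68×15 + 0.29×253 = 56.24 + 210.08 + 40.2 + 73.37 = 379.89
link = 354.38/379.89 = 0.932849
Chained index = 100 × 0.884826 × 0.932849 = 82.5409

82.54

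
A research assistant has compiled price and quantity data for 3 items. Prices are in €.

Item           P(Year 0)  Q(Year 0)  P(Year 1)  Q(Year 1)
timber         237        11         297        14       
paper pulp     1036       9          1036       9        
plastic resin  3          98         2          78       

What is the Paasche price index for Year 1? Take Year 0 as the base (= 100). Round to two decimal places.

105.92

Paasche price index uses current-period quantities as weights.
ΣP(Year 1)·Q(Year 1) = 297×14 + 1036×9 + 2×78 = 4158 + 9324 + 156 = 13638
ΣP(Year 0)·Q(Year 1) = 237×14 + 1036×9 + 3×78 = 3318 + 9324 + 234 = 12876
Index = 13638 / 12876 × 100 = 105.9180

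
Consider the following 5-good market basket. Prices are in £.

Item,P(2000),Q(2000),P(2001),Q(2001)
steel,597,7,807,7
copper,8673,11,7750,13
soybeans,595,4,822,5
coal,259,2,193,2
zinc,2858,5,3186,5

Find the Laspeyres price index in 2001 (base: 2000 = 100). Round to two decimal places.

94.63

Laspeyres price index uses base-period quantities as weights.
ΣP(2001)·Q(2000) = 807×7 + 7750×11 + 822×4 + 193×2 + 3186×5 = 5649 + 85250 + 3288 + 386 + 15930 = 110503
ΣP(2000)·Q(2000) = 597×7 + 8673×11 + 595×4 + 259×2 + 2858×5 = 4179 + 95403 + 2380 + 518 + 14290 = 116770
Index = 110503 / 116770 × 100 = 94.6330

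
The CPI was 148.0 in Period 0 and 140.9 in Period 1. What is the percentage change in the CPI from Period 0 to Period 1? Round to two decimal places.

Change = (140.9 − 148.0) / 148.0 × 100
       = -7.1 / 148.0 × 100 = -4.7973%

-4.80%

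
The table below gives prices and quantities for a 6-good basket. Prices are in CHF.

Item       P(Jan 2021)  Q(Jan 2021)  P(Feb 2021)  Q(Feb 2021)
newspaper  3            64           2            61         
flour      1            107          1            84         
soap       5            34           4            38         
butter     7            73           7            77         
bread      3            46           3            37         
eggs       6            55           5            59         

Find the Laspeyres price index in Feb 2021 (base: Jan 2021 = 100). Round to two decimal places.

Laspeyres price index uses base-period quantities as weights.
ΣP(Feb 2021)·Q(Jan 2021) = 2×64 + 1×107 + 4×34 + 7×73 + 3×46 + 5×55 = 128 + 107 + 136 + 511 + 138 + 275 = 1295
ΣP(Jan 2021)·Q(Jan 2021) = 3×64 + 1×107 + 5×34 + 7×73 + 3×46 + 6×55 = 192 + 107 + 170 + 511 + 138 + 330 = 1448
Index = 1295 / 1448 × 100 = 89.4337

89.43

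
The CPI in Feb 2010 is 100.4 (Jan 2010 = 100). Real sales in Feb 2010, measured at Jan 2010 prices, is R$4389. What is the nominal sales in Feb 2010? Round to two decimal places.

4406.56

Nominal = Real × (Index/100) = 4389 × (100.4/100)
        = 4389 × 1.004 = 4406.5560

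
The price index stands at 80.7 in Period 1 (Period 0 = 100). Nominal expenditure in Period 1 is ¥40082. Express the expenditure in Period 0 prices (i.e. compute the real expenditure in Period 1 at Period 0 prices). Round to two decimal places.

Real = Nominal ÷ (Index/100) = 40082 ÷ (80.7/100)
     = 40082 ÷ 0.807 = 49667.9058

49667.91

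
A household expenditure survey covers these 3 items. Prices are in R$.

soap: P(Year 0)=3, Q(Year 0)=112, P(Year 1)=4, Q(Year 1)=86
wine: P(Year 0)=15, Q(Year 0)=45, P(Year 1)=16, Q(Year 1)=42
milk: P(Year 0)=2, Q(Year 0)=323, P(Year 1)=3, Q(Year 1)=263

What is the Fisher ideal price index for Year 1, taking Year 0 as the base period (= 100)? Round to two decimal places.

Laspeyres component (base-period weights):
ΣP(Year 1)Q(Year 0) = 4×112 + 16×45 + 3×323 = 448 + 720 + 969 = 2137
ΣP(Year 0)Q(Year 0) = 3×112 + 15×45 + 2×323 = 336 + 675 + 646 = 1657
L = 2137 / 1657 × 100 = 128.9680
Paasche component (current-period weights):
ΣP(Year 1)Q(Year 1) = 4×86 + 16×42 + 3×263 = 344 + 672 + 789 = 1805
ΣP(Year 0)Q(Year 1) = 3×86 + 15×42 + 2×263 = 258 + 630 + 526 = 1414
P = 1805 / 1414 × 100 = 127.6521
Fisher = √(L × P) = √(128.9680 × 127.6521) = 128.3083

128.31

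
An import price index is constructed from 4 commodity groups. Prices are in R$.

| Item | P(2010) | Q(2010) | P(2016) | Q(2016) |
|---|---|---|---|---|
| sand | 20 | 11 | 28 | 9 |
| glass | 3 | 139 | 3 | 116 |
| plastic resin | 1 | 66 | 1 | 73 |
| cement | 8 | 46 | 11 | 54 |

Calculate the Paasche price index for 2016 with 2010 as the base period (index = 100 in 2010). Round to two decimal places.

Paasche price index uses current-period quantities as weights.
ΣP(2016)·Q(2016) = 28×9 + 3×116 + 1×73 + 11×54 = 252 + 348 + 73 + 594 = 1267
ΣP(2010)·Q(2016) = 20×9 + 3×116 + 1×73 + 8×54 = 180 + 348 + 73 + 432 = 1033
Index = 1267 / 1033 × 100 = 122.6525

122.65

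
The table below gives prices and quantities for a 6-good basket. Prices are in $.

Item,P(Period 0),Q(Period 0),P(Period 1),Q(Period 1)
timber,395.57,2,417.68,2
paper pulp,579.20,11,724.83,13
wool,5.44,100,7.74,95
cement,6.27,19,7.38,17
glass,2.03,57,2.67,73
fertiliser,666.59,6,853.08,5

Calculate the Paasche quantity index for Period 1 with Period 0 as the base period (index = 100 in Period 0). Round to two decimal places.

Paasche quantity index uses current-period prices as weights.
ΣP(Period 1)·Q(Period 1) = 417.68×2 + 724.83×13 + 7.74×95 + 7.38×17 + 2.67×73 + 853.08×5 = 835.36 + 9422.79 + 735.3 + 125.46 + 194.91 + 4265.4 = 15579.22
ΣP(Period 1)·Q(Period 0) = 417.68×2 + 724.83×11 + 7.74×100 + 7.38×19 + 2.67×57 + 853.08×6 = 835.36 + 7973.13 + 774 + 140.22 + 152.19 + 5118.48 = 14993.38
Index = 15579.22 / 14993.38 × 100 = 103.9073

103.91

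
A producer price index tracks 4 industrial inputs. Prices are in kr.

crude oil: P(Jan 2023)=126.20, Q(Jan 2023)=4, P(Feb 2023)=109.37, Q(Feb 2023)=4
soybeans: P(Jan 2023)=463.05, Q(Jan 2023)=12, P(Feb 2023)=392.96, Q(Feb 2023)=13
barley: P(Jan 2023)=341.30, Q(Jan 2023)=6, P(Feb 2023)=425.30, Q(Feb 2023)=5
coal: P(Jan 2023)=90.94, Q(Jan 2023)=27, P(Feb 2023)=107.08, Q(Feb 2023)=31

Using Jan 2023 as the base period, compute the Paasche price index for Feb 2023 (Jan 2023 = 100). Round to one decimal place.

Paasche price index uses current-period quantities as weights.
ΣP(Feb 2023)·Q(Feb 2023) = 109.37×4 + 392.96×13 + 425.30×5 + 107.08×31 = 437.48 + 5108.48 + 2126.5 + 3319.48 = 10991.94
ΣP(Jan 2023)·Q(Feb 2023) = 126.20×4 + 463.05×13 + 341.30×5 + 90.94×31 = 504.8 + 6019.65 + 1706.5 + 2819.14 = 11050.09
Index = 10991.94 / 11050.09 × 100 = 99.4738

99.5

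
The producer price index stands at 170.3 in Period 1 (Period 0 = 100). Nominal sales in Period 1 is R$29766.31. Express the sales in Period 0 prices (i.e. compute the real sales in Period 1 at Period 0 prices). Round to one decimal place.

17478.7

Real = Nominal ÷ (Index/100) = 29766.31 ÷ (170.3/100)
     = 29766.31 ÷ 1.703 = 17478.7493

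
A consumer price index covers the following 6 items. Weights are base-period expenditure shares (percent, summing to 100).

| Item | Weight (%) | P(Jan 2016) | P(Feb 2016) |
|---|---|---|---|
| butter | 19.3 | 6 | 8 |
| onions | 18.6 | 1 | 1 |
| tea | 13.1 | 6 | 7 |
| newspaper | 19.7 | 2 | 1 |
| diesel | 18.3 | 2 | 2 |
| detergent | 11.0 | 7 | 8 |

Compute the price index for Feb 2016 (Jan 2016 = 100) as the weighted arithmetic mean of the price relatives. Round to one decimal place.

butter: 19.3 × (8/6) = 19.3 × 1.333333 = 25.7333
onions: 18.6 × (1/1) = 18.6 × 1.000000 = 18.6000
tea: 13.1 × (7/6) = 13.1 × 1.166667 = 15.2833
newspaper: 19.7 × (1/2) = 19.7 × 0.500000 = 9.8500
diesel: 18.3 × (2/2) = 18.3 × 1.000000 = 18.3000
detergent: 11.0 × (8/7) = 11.0 × 1.142857 = 12.5714
Index = Σ wᵢ·(p₁ᵢ/p₀ᵢ) = 25.7333 + 18.6000 + 15.2833 + 9.8500 + 18.3000 + 12.5714 = 100.3381

100.3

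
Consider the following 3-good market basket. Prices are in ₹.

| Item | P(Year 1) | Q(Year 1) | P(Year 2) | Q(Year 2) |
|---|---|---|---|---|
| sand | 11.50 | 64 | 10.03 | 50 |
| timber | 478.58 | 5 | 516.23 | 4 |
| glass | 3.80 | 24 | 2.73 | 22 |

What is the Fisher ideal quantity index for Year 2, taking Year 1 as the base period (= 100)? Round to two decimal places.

79.88

Laspeyres component (base-period weights):
ΣP(Year 1)Q(Year 2) = 11.50×50 + 478.58×4 + 3.80×22 = 575 + 1914.32 + 83.6 = 2572.92
ΣP(Year 1)Q(Year 1) = 11.50×64 + 478.58×5 + 3.80×24 = 736 + 2392.9 + 91.2 = 3220.1
L = 2572.92 / 3220.1 × 100 = 79.9019
Paasche component (current-period weights):
ΣP(Year 2)Q(Year 2) = 10.03×50 + 516.23×4 + 2.73×22 = 501.5 + 2064.92 + 60.06 = 2626.48
ΣP(Year 2)Q(Year 1) = 10.03×64 + 516.23×5 + 2.73×24 = 641.92 + 2581.15 + 65.52 = 3288.59
P = 2626.48 / 3288.59 × 100 = 79.8664
Fisher = √(L × P) = √(79.9019 × 79.8664) = 79.8842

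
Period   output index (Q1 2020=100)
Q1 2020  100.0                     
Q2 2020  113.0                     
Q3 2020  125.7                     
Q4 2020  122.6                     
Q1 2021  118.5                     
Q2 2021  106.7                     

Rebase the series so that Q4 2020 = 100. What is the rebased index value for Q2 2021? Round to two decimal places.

87.03

Rebased(Q2 2021) = 106.7 / 122.6 × 100 = 87.0310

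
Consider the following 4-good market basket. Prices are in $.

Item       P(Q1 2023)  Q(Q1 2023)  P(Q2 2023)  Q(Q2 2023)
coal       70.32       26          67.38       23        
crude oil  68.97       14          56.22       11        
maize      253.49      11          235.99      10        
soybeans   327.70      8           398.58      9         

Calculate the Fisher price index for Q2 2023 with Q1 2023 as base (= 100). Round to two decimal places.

Laspeyres component (base-period weights):
ΣP(Q2 2023)Q(Q1 2023) = 67.38×26 + 56.22×14 + 235.99×11 + 398.58×8 = 1751.88 + 787.08 + 2595.89 + 3188.64 = 8323.49
ΣP(Q1 2023)Q(Q1 2023) = 70.32×26 + 68.97×14 + 253.49×11 + 327.70×8 = 1828.32 + 965.58 + 2788.39 + 2621.6 = 8203.89
L = 8323.49 / 8203.89 × 100 = 101.4578
Paasche component (current-period weights):
ΣP(Q2 2023)Q(Q2 2023) = 67.38×23 + 56.22×11 + 235.99×10 + 398.58×9 = 1549.74 + 618.42 + 2359.9 + 3587.22 = 8115.28
ΣP(Q1 2023)Q(Q2 2023) = 70.32×23 + 68.97×11 + 253.49×10 + 327.70×9 = 1617.36 + 758.67 + 2534.9 + 2949.3 = 7860.23
P = 8115.28 / 7860.23 × 100 = 103.2448
Fisher = √(L × P) = √(101.4578 × 103.2448) = 102.3474

102.35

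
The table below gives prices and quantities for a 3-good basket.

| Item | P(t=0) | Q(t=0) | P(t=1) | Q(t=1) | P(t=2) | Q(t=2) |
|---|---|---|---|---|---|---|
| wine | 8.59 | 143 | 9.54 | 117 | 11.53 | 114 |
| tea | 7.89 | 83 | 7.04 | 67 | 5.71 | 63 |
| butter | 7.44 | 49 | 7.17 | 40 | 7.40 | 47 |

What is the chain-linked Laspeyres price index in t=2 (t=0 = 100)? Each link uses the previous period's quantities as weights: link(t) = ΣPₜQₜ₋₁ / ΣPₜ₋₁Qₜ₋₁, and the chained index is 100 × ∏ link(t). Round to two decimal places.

110.66

Link t=0→t=1:
ΣP(t=1)Q(t=0) = 9.54×143 + 7.04×83 + 7.17×49 = 1364.22 + 584.32 + 351.33 = 2299.87
ΣP(t=0)Q(t=0) = 8.59×143 + 7.89×83 + 7.44×49 = 1228.37 + 654.87 + 364.56 = 2247.8
link = 2299.87/2247.8 = 1.023165
Link t=1→t=2:
ΣP(t=2)Q(t=1) = 11.53×117 + 5.71×67 + 7.40×40 = 1349.01 + 382.57 + 296 = 2027.58
ΣP(t=1)Q(t=1) = 9.54×117 + 7.04×67 + 7.17×40 = 1116.18 + 471.68 + 286.8 = 1874.66
link = 2027.58/1874.66 = 1.081572
Chained index = 100 × 1.023165 × 1.081572 = 110.6627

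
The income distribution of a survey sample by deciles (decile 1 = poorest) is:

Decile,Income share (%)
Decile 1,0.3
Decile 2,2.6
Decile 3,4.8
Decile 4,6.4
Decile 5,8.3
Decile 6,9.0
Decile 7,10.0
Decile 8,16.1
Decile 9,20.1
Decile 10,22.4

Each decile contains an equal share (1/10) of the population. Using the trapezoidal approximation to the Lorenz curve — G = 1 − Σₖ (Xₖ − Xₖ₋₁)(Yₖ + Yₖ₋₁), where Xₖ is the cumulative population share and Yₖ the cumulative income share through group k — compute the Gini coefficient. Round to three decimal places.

Cumulative income shares Yₖ: 0.0030, 0.0290, 0.0770, 0.1410, 0.2240, 0.3140, 0.4140, 0.5750, 0.7760, 1.0000
Σ (Xₖ−Xₖ₋₁)(Yₖ+Yₖ₋₁) = (1/10)(0.0030+0.0000) + (1/10)(0.0290+0.0030) + (1/10)(0.0770+0.0290) + (1/10)(0.1410+0.0770) + (1/10)(0.2240+0.1410) + (1/10)(0.3140+0.2240) + (1/10)(0.4140+0.3140) + (1/10)(0.5750+0.4140) + (1/10)(0.7760+0.5750) + (1/10)(1.0000+0.7760)
  = 0.0003 + 0.0032 + 0.0106 + 0.0218 + 0.0365 + 0.0538 + 0.0728 + 0.0989 + 0.1351 + 0.1776 = 0.6106
G = 1 − 0.6106 = 0.3894

0.389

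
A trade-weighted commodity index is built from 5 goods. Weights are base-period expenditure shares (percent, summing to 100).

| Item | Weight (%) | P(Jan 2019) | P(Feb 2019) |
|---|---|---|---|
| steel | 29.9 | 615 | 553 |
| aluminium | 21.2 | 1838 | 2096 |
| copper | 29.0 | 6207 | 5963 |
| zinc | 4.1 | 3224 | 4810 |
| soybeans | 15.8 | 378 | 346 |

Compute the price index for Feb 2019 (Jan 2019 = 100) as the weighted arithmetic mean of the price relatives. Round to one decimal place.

99.5

steel: 29.9 × (553/615) = 29.9 × 0.899187 = 26.8857
aluminium: 21.2 × (2096/1838) = 21.2 × 1.140370 = 24.1758
copper: 29.0 × (5963/6207) = 29.0 × 0.960690 = 27.8600
zinc: 4.1 × (4810/3224) = 4.1 × 1.491935 = 6.1169
soybeans: 15.8 × (346/378) = 15.8 × 0.915344 = 14.4624
Index = Σ wᵢ·(p₁ᵢ/p₀ᵢ) = 26.8857 + 24.1758 + 27.8600 + 6.1169 + 14.4624 = 99.5009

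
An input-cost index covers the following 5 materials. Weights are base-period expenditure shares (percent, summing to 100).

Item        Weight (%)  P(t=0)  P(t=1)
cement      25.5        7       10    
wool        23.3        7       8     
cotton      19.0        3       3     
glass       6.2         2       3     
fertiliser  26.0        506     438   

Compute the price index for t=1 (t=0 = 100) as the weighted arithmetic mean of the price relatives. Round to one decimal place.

cement: 25.5 × (10/7) = 25.5 × 1.428571 = 36.4286
wool: 23.3 × (8/7) = 23.3 × 1.142857 = 26.6286
cotton: 19.0 × (3/3) = 19.0 × 1.000000 = 19.0000
glass: 6.2 × (3/2) = 6.2 × 1.500000 = 9.3000
fertiliser: 26.0 × (438/506) = 26.0 × 0.865613 = 22.5059
Index = Σ wᵢ·(p₁ᵢ/p₀ᵢ) = 36.4286 + 26.6286 + 19.0000 + 9.3000 + 22.5059 = 113.8631

113.9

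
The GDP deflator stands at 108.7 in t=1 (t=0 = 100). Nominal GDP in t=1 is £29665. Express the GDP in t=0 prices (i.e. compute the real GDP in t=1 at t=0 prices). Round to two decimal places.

Real = Nominal ÷ (Index/100) = 29665 ÷ (108.7/100)
     = 29665 ÷ 1.087 = 27290.7084

27290.71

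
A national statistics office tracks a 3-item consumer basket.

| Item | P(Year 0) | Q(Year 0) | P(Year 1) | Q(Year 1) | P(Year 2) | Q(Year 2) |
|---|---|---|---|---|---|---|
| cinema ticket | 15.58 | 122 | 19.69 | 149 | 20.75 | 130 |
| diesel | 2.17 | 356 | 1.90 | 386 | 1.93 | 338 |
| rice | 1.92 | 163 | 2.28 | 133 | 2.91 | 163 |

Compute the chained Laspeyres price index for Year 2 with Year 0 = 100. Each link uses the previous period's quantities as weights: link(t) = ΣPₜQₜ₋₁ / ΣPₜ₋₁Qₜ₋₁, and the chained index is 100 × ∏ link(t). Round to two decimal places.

Link Year 0→Year 1:
ΣP(Year 1)Q(Year 0) = 19.69×122 + 1.90×356 + 2.28×163 = 2402.18 + 676.4 + 371.64 = 3450.22
ΣP(Year 0)Q(Year 0) = 15.58×122 + 2.17×356 + 1.92×163 = 1900.76 + 772.52 + 312.96 = 2986.24
link = 3450.22/2986.24 = 1.155373
Link Year 1→Year 2:
ΣP(Year 2)Q(Year 1) = 20.75×149 + 1.93×386 + 2.91×133 = 3091.75 + 744.98 + 387.03 = 4223.76
ΣP(Year 1)Q(Year 1) = 19.69×149 + 1.90×386 + 2.28×133 = 2933.81 + 733.4 + 303.24 = 3970.45
link = 4223.76/3970.45 = 1.063799
Chained index = 100 × 1.155373 × 1.063799 = 122.9084

122.91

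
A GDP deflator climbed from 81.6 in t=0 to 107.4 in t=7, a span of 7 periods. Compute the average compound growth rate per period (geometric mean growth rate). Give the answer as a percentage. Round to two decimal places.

Growth factor = (107.4/81.6)^(1/7) = (1.316176)^(1/7) = 1.040028
Growth rate = 1.040028 − 1 = 0.040028 = 4.0028%

4.00%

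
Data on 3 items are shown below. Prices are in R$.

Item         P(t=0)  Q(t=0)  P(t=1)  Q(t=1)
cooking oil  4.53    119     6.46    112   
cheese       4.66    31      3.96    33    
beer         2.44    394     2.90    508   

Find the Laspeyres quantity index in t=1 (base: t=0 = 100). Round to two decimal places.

115.55

Laspeyres quantity index uses base-period prices as weights.
ΣP(t=0)·Q(t=1) = 4.53×112 + 4.66×33 + 2.44×508 = 507.36 + 153.78 + 1239.52 = 1900.66
ΣP(t=0)·Q(t=0) = 4.53×119 + 4.66×31 + 2.44×394 = 539.07 + 144.46 + 961.36 = 1644.89
Index = 1900.66 / 1644.89 × 100 = 115.5494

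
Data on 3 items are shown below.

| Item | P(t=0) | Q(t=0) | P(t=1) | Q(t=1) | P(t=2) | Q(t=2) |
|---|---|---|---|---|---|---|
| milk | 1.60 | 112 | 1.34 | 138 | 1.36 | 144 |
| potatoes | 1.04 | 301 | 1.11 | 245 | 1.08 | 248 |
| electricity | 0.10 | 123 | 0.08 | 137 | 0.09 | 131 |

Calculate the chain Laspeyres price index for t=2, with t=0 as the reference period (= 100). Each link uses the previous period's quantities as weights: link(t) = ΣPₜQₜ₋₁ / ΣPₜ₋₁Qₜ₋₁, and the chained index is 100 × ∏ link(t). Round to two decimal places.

Link t=0→t=1:
ΣP(t=1)Q(t=0) = 1.34×112 + 1.11×301 + 0.08×123 = 150.08 + 334.11 + 9.84 = 494.03
ΣP(t=0)Q(t=0) = 1.60×112 + 1.04×301 + 0.10×123 = 179.2 + 313.04 + 12.3 = 504.54
link = 494.03/504.54 = 0.979169
Link t=1→t=2:
ΣP(t=2)Q(t=1) = 1.36×138 + 1.08×245 + 0.09×137 = 187.68 + 264.6 + 12.33 = 464.61
ΣP(t=1)Q(t=1) = 1.34×138 + 1.11×245 + 0.08×137 = 184.92 + 271.95 + 10.96 = 467.83
link = 464.61/467.83 = 0.993117
Chained index = 100 × 0.979169 × 0.993117 = 97.2430

97.24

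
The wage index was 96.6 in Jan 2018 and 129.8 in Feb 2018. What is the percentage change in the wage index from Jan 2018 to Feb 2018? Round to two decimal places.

34.37%

Change = (129.8 − 96.6) / 96.6 × 100
       = 33.2 / 96.6 × 100 = 34.3685%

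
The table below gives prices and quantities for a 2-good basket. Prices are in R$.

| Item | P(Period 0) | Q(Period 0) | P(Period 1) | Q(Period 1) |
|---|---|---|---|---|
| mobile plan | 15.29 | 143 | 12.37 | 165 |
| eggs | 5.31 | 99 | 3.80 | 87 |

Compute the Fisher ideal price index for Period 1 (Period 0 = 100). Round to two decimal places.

79.27

Laspeyres component (base-period weights):
ΣP(Period 1)Q(Period 0) = 12.37×143 + 3.80×99 = 1768.91 + 376.2 = 2145.11
ΣP(Period 0)Q(Period 0) = 15.29×143 + 5.31×99 = 2186.47 + 525.69 = 2712.16
L = 2145.11 / 2712.16 × 100 = 79.0923
Paasche component (current-period weights):
ΣP(Period 1)Q(Period 1) = 12.37×165 + 3.80×87 = 2041.05 + 330.6 = 2371.65
ΣP(Period 0)Q(Period 1) = 15.29×165 + 5.31×87 = 2522.85 + 461.97 = 2984.82
P = 2371.65 / 2984.82 × 100 = 79.4571
Fisher = √(L × P) = √(79.0923 × 79.4571) = 79.2745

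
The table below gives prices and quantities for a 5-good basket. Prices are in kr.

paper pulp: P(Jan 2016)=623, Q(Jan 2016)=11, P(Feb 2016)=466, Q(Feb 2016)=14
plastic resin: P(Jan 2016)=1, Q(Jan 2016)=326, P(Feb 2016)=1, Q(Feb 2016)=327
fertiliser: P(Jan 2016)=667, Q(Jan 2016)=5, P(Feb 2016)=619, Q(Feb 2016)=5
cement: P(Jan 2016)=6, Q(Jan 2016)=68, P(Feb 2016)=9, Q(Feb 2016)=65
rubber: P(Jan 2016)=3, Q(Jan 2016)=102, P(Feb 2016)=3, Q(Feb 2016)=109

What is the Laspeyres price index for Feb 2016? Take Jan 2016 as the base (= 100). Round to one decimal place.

Laspeyres price index uses base-period quantities as weights.
ΣP(Feb 2016)·Q(Jan 2016) = 466×11 + 1×326 + 619×5 + 9×68 + 3×102 = 5126 + 326 + 3095 + 612 + 306 = 9465
ΣP(Jan 2016)·Q(Jan 2016) = 623×11 + 1×326 + 667×5 + 6×68 + 3×102 = 6853 + 326 + 3335 + 408 + 306 = 11228
Index = 9465 / 11228 × 100 = 84.2982

84.3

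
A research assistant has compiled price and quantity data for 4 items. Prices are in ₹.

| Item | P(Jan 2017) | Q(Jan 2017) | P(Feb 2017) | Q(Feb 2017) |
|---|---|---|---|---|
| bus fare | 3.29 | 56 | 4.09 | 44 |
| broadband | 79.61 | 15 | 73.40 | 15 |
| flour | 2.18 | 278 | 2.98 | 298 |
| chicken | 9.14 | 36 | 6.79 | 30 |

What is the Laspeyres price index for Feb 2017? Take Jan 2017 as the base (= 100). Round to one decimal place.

103.9

Laspeyres price index uses base-period quantities as weights.
ΣP(Feb 2017)·Q(Jan 2017) = 4.09×56 + 73.40×15 + 2.98×278 + 6.79×36 = 229.04 + 1101 + 828.44 + 244.44 = 2402.92
ΣP(Jan 2017)·Q(Jan 2017) = 3.29×56 + 79.61×15 + 2.18×278 + 9.14×36 = 184.24 + 1194.15 + 606.04 + 329.04 = 2313.47
Index = 2402.92 / 2313.47 × 100 = 103.8665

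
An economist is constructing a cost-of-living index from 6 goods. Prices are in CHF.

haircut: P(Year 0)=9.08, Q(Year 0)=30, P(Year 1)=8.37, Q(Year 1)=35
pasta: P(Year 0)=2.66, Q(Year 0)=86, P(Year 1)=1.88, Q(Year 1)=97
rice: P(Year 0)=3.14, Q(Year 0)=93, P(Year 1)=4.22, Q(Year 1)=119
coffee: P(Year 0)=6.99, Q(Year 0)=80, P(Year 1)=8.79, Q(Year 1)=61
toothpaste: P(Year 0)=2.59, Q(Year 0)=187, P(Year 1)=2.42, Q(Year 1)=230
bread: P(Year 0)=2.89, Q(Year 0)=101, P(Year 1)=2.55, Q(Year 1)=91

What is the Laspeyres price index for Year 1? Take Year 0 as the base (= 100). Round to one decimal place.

104.2

Laspeyres price index uses base-period quantities as weights.
ΣP(Year 1)·Q(Year 0) = 8.37×30 + 1.88×86 + 4.22×93 + 8.79×80 + 2.42×187 + 2.55×101 = 251.1 + 161.68 + 392.46 + 703.2 + 452.54 + 257.55 = 2218.53
ΣP(Year 0)·Q(Year 0) = 9.08×30 + 2.66×86 + 3.14×93 + 6.99×80 + 2.59×187 + 2.89×101 = 272.4 + 228.76 + 292.02 + 559.2 + 484.33 + 291.89 = 2128.6
Index = 2218.53 / 2128.6 × 100 = 104.2248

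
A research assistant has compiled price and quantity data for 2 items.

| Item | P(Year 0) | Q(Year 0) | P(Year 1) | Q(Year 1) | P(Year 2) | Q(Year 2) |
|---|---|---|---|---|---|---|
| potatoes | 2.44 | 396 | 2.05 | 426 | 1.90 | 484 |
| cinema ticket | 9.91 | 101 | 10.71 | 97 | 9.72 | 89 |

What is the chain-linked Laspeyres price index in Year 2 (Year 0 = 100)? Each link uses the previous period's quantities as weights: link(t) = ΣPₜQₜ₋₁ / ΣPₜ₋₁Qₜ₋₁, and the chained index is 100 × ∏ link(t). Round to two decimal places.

88.21

Link Year 0→Year 1:
ΣP(Year 1)Q(Year 0) = 2.05×396 + 10.71×101 = 811.8 + 1081.71 = 1893.51
ΣP(Year 0)Q(Year 0) = 2.44×396 + 9.91×101 = 966.24 + 1000.91 = 1967.15
link = 1893.51/1967.15 = 0.962565
Link Year 1→Year 2:
ΣP(Year 2)Q(Year 1) = 1.90×426 + 9.72×97 = 809.4 + 942.84 = 1752.24
ΣP(Year 1)Q(Year 1) = 2.05×426 + 10.71×97 = 873.3 + 1038.87 = 1912.17
link = 1752.24/1912.17 = 0.916362
Chained index = 100 × 0.962565 × 0.916362 = 88.2058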